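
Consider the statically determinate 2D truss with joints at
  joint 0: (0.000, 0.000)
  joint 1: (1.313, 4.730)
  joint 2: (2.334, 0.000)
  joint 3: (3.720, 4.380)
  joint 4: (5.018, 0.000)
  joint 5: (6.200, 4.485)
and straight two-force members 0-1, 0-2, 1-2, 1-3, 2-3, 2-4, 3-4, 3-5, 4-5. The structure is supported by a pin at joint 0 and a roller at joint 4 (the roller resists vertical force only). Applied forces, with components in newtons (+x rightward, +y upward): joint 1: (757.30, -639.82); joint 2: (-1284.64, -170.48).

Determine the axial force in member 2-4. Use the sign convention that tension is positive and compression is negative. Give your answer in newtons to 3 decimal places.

N=6 nodes, M=9 members, R=3 reactions → 2N=12, M+R=12
member 0 (0-1): L=4.9089, (cx,cy)=(0.2675,0.9636)
member 1 (0-2): L=2.3340, (cx,cy)=(1.0000,0.0000)
member 2 (1-2): L=4.8389, (cx,cy)=(0.2110,-0.9775)
member 3 (1-3): L=2.4323, (cx,cy)=(0.9896,-0.1439)
member 4 (2-3): L=4.5941, (cx,cy)=(0.3017,0.9534)
member 5 (2-4): L=2.6840, (cx,cy)=(1.0000,0.0000)
member 6 (3-4): L=4.5683, (cx,cy)=(0.2841,-0.9588)
member 7 (3-5): L=2.4822, (cx,cy)=(0.9991,0.0423)
member 8 (4-5): L=4.6381, (cx,cy)=(0.2548,0.9670)
solve A·x = −loads:
  F[0-1] = +155.9259 N (tension)
  F[0-2] = -569.0464 N (compression)
  F[1-2] = -724.5526 N (compression)
  F[1-3] = -568.6333 N (compression)
  F[2-3] = +921.6658 N (tension)
  F[2-4] = +284.6546 N (tension)
  F[3-4] = -1001.8354 N (compression)
  F[3-5] = -0.0000 N (tension)
  F[4-5] = +0.0000 N (tension)
  Rx@0 = +527.3400 N
  Ry@0 = -150.2446 N
  Ry@4 = +960.5446 N

284.655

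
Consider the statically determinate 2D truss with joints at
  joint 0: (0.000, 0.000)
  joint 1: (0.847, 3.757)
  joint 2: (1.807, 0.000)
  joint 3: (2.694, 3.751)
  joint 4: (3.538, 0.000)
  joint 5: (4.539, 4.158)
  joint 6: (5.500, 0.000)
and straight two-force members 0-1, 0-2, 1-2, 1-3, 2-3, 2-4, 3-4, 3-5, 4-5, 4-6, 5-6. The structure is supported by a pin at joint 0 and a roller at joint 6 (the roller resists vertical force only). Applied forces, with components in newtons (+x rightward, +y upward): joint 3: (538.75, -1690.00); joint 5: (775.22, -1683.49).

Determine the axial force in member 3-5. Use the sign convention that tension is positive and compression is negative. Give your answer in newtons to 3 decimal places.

N=7 nodes, M=11 members, R=3 reactions → 2N=14, M+R=14
member 0 (0-1): L=3.8513, (cx,cy)=(0.2199,0.9755)
member 1 (0-2): L=1.8070, (cx,cy)=(1.0000,0.0000)
member 2 (1-2): L=3.8777, (cx,cy)=(0.2476,-0.9689)
member 3 (1-3): L=1.8470, (cx,cy)=(1.0000,-0.0032)
member 4 (2-3): L=3.8544, (cx,cy)=(0.2301,0.9732)
member 5 (2-4): L=1.7310, (cx,cy)=(1.0000,0.0000)
member 6 (3-4): L=3.8448, (cx,cy)=(0.2195,-0.9756)
member 7 (3-5): L=1.8894, (cx,cy)=(0.9765,0.2154)
member 8 (4-5): L=4.2768, (cx,cy)=(0.2341,0.9722)
member 9 (4-6): L=1.9620, (cx,cy)=(1.0000,0.0000)
member 10 (5-6): L=4.2676, (cx,cy)=(0.2252,-0.9743)
solve A·x = −loads:
  F[0-1] = -207.9566 N (compression)
  F[0-2] = +1359.7051 N (tension)
  F[1-2] = +209.7105 N (tension)
  F[1-3] = -97.6534 N (compression)
  F[2-3] = -208.7858 N (compression)
  F[2-4] = +1459.6694 N (tension)
  F[3-4] = -1599.6764 N (compression)
  F[3-5] = -341.3041 N (compression)
  F[4-5] = +1605.2456 N (tension)
  F[4-6] = +732.7972 N (tension)
  F[5-6] = -3254.2056 N (compression)
  Rx@0 = -1313.9700 N
  Ry@0 = +202.8651 N
  Ry@6 = +3170.6249 N

-341.304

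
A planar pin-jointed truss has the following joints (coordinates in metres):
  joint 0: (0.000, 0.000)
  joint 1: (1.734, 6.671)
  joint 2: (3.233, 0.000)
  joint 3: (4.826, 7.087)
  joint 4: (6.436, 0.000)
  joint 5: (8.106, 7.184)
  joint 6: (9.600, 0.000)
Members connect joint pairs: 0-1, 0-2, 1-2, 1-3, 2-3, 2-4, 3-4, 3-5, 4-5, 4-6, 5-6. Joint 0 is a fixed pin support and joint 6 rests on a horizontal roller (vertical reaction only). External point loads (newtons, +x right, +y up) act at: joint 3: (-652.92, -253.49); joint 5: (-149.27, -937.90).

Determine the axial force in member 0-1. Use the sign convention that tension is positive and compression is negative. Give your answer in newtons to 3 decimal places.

-894.496

N=7 nodes, M=11 members, R=3 reactions → 2N=14, M+R=14
member 0 (0-1): L=6.8927, (cx,cy)=(0.2516,0.9678)
member 1 (0-2): L=3.2330, (cx,cy)=(1.0000,0.0000)
member 2 (1-2): L=6.8373, (cx,cy)=(0.2192,-0.9757)
member 3 (1-3): L=3.1199, (cx,cy)=(0.9911,0.1333)
member 4 (2-3): L=7.2638, (cx,cy)=(0.2193,0.9757)
member 5 (2-4): L=3.2030, (cx,cy)=(1.0000,0.0000)
member 6 (3-4): L=7.2676, (cx,cy)=(0.2215,-0.9752)
member 7 (3-5): L=3.2814, (cx,cy)=(0.9996,0.0296)
member 8 (4-5): L=7.3756, (cx,cy)=(0.2264,0.9740)
member 9 (4-6): L=3.1640, (cx,cy)=(1.0000,0.0000)
member 10 (5-6): L=7.3377, (cx,cy)=(0.2036,-0.9791)
solve A·x = −loads:
  F[0-1] = -894.4955 N (compression)
  F[0-2] = -577.1606 N (compression)
  F[1-2] = +831.1565 N (tension)
  F[1-3] = -410.9192 N (compression)
  F[2-3] = -831.1696 N (compression)
  F[2-4] = -212.6598 N (compression)
  F[3-4] = +625.5570 N (tension)
  F[3-5] = -75.2239 N (compression)
  F[4-5] = -626.2790 N (compression)
  F[4-6] = +67.7255 N (tension)
  F[5-6] = -332.6302 N (compression)
  Rx@0 = +802.1900 N
  Ry@0 = +865.7275 N
  Ry@6 = +325.6625 N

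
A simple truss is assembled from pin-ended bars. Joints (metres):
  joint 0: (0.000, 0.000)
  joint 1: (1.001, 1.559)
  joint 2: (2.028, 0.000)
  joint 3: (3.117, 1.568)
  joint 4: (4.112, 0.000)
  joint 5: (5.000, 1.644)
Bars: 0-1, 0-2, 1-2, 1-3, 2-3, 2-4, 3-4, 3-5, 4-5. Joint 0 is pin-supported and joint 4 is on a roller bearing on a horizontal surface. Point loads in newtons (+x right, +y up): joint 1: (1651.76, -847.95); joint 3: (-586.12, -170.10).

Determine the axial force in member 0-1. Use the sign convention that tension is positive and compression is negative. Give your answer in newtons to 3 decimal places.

N=6 nodes, M=9 members, R=3 reactions → 2N=12, M+R=12
member 0 (0-1): L=1.8527, (cx,cy)=(0.5403,0.8415)
member 1 (0-2): L=2.0280, (cx,cy)=(1.0000,0.0000)
member 2 (1-2): L=1.8669, (cx,cy)=(0.5501,-0.8351)
member 3 (1-3): L=2.1160, (cx,cy)=(1.0000,0.0043)
member 4 (2-3): L=1.9091, (cx,cy)=(0.5704,0.8213)
member 5 (2-4): L=2.0840, (cx,cy)=(1.0000,0.0000)
member 6 (3-4): L=1.8571, (cx,cy)=(0.5358,-0.8443)
member 7 (3-5): L=1.8845, (cx,cy)=(0.9992,0.0403)
member 8 (4-5): L=1.8685, (cx,cy)=(0.4752,0.8799)
solve A·x = −loads:
  F[0-1] = -332.6919 N (compression)
  F[0-2] = +1245.3913 N (tension)
  F[1-2] = -687.5678 N (compression)
  F[1-3] = -1453.2810 N (compression)
  F[2-3] = +699.0734 N (tension)
  F[2-4] = +468.3719 N (tension)
  F[3-4] = -874.1626 N (compression)
  F[3-5] = +0.0000 N (tension)
  F[4-5] = -0.0000 N (compression)
  Rx@0 = -1065.6400 N
  Ry@0 = +279.9524 N
  Ry@4 = +738.0976 N

-332.692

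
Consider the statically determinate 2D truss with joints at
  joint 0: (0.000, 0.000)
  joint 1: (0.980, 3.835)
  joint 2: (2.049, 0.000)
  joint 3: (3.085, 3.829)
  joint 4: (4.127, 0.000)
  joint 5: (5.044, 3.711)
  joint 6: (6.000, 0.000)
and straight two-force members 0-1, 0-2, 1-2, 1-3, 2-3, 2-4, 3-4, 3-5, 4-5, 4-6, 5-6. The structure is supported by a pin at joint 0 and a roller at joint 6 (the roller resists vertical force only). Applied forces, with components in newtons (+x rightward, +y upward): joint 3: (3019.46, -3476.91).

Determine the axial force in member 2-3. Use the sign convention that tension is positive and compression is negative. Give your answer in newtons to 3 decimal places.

246.643

N=7 nodes, M=11 members, R=3 reactions → 2N=14, M+R=14
member 0 (0-1): L=3.9582, (cx,cy)=(0.2476,0.9689)
member 1 (0-2): L=2.0490, (cx,cy)=(1.0000,0.0000)
member 2 (1-2): L=3.9812, (cx,cy)=(0.2685,-0.9633)
member 3 (1-3): L=2.1050, (cx,cy)=(1.0000,-0.0029)
member 4 (2-3): L=3.9667, (cx,cy)=(0.2612,0.9653)
member 5 (2-4): L=2.0780, (cx,cy)=(1.0000,0.0000)
member 6 (3-4): L=3.9682, (cx,cy)=(0.2626,-0.9649)
member 7 (3-5): L=1.9626, (cx,cy)=(0.9982,-0.0601)
member 8 (4-5): L=3.8226, (cx,cy)=(0.2399,0.9708)
member 9 (4-6): L=1.8730, (cx,cy)=(1.0000,0.0000)
member 10 (5-6): L=3.8322, (cx,cy)=(0.2495,-0.9684)
solve A·x = −loads:
  F[0-1] = +245.3589 N (tension)
  F[0-2] = +2958.7128 N (tension)
  F[1-2] = -247.1588 N (compression)
  F[1-3] = +127.1128 N (tension)
  F[2-3] = +246.6429 N (tension)
  F[2-4] = +2827.9306 N (tension)
  F[3-4] = -3734.3996 N (compression)
  F[3-5] = -1850.6842 N (compression)
  F[4-5] = +3711.7365 N (tension)
  F[4-6] = +956.9351 N (tension)
  F[5-6] = -3835.9093 N (compression)
  Rx@0 = -3019.4600 N
  Ry@0 = -237.7199 N
  Ry@6 = +3714.6299 N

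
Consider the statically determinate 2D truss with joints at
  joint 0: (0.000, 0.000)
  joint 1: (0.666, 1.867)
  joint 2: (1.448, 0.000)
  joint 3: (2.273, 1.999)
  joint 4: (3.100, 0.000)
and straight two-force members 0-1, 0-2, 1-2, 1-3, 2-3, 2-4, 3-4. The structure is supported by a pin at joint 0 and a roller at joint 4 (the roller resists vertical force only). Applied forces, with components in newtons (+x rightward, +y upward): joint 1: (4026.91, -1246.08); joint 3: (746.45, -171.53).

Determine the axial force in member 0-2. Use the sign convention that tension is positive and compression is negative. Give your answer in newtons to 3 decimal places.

N=5 nodes, M=7 members, R=3 reactions → 2N=10, M+R=10
member 0 (0-1): L=1.9822, (cx,cy)=(0.3360,0.9419)
member 1 (0-2): L=1.4480, (cx,cy)=(1.0000,0.0000)
member 2 (1-2): L=2.0242, (cx,cy)=(0.3863,-0.9224)
member 3 (1-3): L=1.6124, (cx,cy)=(0.9966,0.0819)
member 4 (2-3): L=2.1626, (cx,cy)=(0.3815,0.9244)
member 5 (2-4): L=1.6520, (cx,cy)=(1.0000,0.0000)
member 6 (3-4): L=2.1633, (cx,cy)=(0.3823,-0.9240)
solve A·x = −loads:
  F[0-1] = +1998.6309 N (tension)
  F[0-2] = +4101.8503 N (tension)
  F[1-2] = -3567.9339 N (compression)
  F[1-3] = -1983.6458 N (compression)
  F[2-3] = +3560.1670 N (tension)
  F[2-4] = +1365.2555 N (tension)
  F[3-4] = -3571.3146 N (compression)
  Rx@0 = -4773.3600 N
  Ry@0 = -1882.4453 N
  Ry@4 = +3300.0553 N

4101.850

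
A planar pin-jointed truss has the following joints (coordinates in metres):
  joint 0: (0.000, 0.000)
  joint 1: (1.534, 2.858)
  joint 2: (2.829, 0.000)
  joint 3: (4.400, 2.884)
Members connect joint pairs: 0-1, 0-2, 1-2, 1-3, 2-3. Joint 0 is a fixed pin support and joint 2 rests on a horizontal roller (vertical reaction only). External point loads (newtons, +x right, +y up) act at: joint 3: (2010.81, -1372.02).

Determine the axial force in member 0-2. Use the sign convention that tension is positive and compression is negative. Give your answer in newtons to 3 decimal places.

N=4 nodes, M=5 members, R=3 reactions → 2N=8, M+R=8
member 0 (0-1): L=3.2437, (cx,cy)=(0.4729,0.8811)
member 1 (0-2): L=2.8290, (cx,cy)=(1.0000,0.0000)
member 2 (1-2): L=3.1377, (cx,cy)=(0.4127,-0.9109)
member 3 (1-3): L=2.8661, (cx,cy)=(1.0000,0.0091)
member 4 (2-3): L=3.2841, (cx,cy)=(0.4784,0.8782)
solve A·x = −loads:
  F[0-1] = +3191.2391 N (tension)
  F[0-2] = +501.6003 N (tension)
  F[1-2] = -3059.3902 N (compression)
  F[1-3] = +2772.0018 N (tension)
  F[2-3] = -1591.0100 N (compression)
  Rx@0 = -2010.8100 N
  Ry@0 = -2811.8132 N
  Ry@2 = +4183.8332 N

501.600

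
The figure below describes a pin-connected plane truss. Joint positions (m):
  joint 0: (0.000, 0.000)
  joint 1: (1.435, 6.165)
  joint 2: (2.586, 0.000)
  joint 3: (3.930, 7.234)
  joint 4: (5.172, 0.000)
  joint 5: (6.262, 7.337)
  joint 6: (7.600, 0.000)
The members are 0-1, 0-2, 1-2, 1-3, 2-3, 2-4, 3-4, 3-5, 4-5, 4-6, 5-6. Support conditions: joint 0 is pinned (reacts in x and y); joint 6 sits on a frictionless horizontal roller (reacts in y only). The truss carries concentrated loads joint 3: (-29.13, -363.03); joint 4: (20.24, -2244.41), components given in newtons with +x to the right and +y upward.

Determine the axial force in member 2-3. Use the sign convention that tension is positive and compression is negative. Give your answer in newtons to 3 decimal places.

N=7 nodes, M=11 members, R=3 reactions → 2N=14, M+R=14
member 0 (0-1): L=6.3298, (cx,cy)=(0.2267,0.9740)
member 1 (0-2): L=2.5860, (cx,cy)=(1.0000,0.0000)
member 2 (1-2): L=6.2715, (cx,cy)=(0.1835,-0.9830)
member 3 (1-3): L=2.7144, (cx,cy)=(0.9192,0.3938)
member 4 (2-3): L=7.3578, (cx,cy)=(0.1827,0.9832)
member 5 (2-4): L=2.5860, (cx,cy)=(1.0000,0.0000)
member 6 (3-4): L=7.3398, (cx,cy)=(0.1692,-0.9856)
member 7 (3-5): L=2.3343, (cx,cy)=(0.9990,0.0441)
member 8 (4-5): L=7.4175, (cx,cy)=(0.1469,0.9891)
member 9 (4-6): L=2.4280, (cx,cy)=(1.0000,0.0000)
member 10 (5-6): L=7.4580, (cx,cy)=(0.1794,-0.9838)
solve A·x = −loads:
  F[0-1] = -944.6580 N (compression)
  F[0-2] = +205.2689 N (tension)
  F[1-2] = +780.2061 N (tension)
  F[1-3] = -388.7675 N (compression)
  F[2-3] = -780.0784 N (compression)
  F[2-4] = +490.9504 N (tension)
  F[3-4] = +539.9932 N (tension)
  F[3-5] = -562.6324 N (compression)
  F[4-5] = +1730.9955 N (tension)
  F[4-6] = +307.7159 N (tension)
  F[5-6] = -1715.2062 N (compression)
  Rx@0 = +8.8900 N
  Ry@0 = +920.0624 N
  Ry@6 = +1687.3776 N

-780.078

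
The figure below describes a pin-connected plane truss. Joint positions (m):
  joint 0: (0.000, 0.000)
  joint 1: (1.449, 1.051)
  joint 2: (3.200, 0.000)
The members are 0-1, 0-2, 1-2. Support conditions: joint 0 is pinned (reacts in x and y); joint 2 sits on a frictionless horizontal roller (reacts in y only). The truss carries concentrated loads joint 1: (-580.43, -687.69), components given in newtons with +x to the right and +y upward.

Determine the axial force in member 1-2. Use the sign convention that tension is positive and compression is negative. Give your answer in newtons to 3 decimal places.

N=3 nodes, M=3 members, R=3 reactions → 2N=6, M+R=6
member 0 (0-1): L=1.7900, (cx,cy)=(0.8095,0.5871)
member 1 (0-2): L=3.2000, (cx,cy)=(1.0000,0.0000)
member 2 (1-2): L=2.0422, (cx,cy)=(0.8574,-0.5146)
solve A·x = −loads:
  F[0-1] = -965.5770 N (compression)
  F[0-2] = +201.1895 N (tension)
  F[1-2] = -234.6489 N (compression)
  Rx@0 = +580.4300 N
  Ry@0 = +566.9303 N
  Ry@2 = +120.7597 N

-234.649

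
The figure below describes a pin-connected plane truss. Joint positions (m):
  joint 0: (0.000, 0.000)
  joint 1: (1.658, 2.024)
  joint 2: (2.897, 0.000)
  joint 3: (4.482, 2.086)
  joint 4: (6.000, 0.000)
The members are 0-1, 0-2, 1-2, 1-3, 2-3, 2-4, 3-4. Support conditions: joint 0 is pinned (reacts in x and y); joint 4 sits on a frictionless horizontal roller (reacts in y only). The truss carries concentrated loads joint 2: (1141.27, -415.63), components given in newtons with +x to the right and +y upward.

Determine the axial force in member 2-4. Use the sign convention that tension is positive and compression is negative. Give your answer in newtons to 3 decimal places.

N=5 nodes, M=7 members, R=3 reactions → 2N=10, M+R=10
member 0 (0-1): L=2.6164, (cx,cy)=(0.6337,0.7736)
member 1 (0-2): L=2.8970, (cx,cy)=(1.0000,0.0000)
member 2 (1-2): L=2.3731, (cx,cy)=(0.5221,-0.8529)
member 3 (1-3): L=2.8247, (cx,cy)=(0.9998,0.0219)
member 4 (2-3): L=2.6199, (cx,cy)=(0.6050,0.7962)
member 5 (2-4): L=3.1030, (cx,cy)=(1.0000,0.0000)
member 6 (3-4): L=2.5799, (cx,cy)=(0.5884,-0.8086)
solve A·x = −loads:
  F[0-1] = -277.8630 N (compression)
  F[0-2] = +1317.3506 N (tension)
  F[1-2] = +244.2120 N (tension)
  F[1-3] = -303.6562 N (compression)
  F[2-3] = +260.4091 N (tension)
  F[2-4] = +146.0366 N (tension)
  F[3-4] = -248.1918 N (compression)
  Rx@0 = -1141.2700 N
  Ry@0 = +214.9500 N
  Ry@4 = +200.6800 N

146.037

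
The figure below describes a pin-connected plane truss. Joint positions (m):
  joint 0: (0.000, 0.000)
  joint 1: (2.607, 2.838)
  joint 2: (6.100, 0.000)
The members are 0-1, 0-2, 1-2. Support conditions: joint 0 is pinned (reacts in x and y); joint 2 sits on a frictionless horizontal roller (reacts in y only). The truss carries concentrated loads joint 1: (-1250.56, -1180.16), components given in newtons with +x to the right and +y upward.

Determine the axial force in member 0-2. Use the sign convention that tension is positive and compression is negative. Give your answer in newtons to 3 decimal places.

-95.319

N=3 nodes, M=3 members, R=3 reactions → 2N=6, M+R=6
member 0 (0-1): L=3.8537, (cx,cy)=(0.6765,0.7364)
member 1 (0-2): L=6.1000, (cx,cy)=(1.0000,0.0000)
member 2 (1-2): L=4.5006, (cx,cy)=(0.7761,-0.6306)
solve A·x = −loads:
  F[0-1] = -1707.6745 N (compression)
  F[0-2] = -95.3186 N (compression)
  F[1-2] = +122.8141 N (tension)
  Rx@0 = +1250.5600 N
  Ry@0 = +1257.6046 N
  Ry@2 = -77.4446 N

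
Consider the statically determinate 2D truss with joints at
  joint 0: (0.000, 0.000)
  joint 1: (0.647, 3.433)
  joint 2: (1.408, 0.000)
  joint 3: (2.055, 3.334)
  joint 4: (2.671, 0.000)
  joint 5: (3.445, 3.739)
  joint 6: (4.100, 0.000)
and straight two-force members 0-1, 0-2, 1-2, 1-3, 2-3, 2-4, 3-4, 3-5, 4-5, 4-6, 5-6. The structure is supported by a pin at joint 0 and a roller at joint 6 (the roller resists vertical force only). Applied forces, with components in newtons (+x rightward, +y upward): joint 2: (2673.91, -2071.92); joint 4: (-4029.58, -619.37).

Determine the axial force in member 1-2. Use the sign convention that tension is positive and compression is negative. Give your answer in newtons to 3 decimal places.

N=7 nodes, M=11 members, R=3 reactions → 2N=14, M+R=14
member 0 (0-1): L=3.4934, (cx,cy)=(0.1852,0.9827)
member 1 (0-2): L=1.4080, (cx,cy)=(1.0000,0.0000)
member 2 (1-2): L=3.5163, (cx,cy)=(0.2164,-0.9763)
member 3 (1-3): L=1.4115, (cx,cy)=(0.9975,-0.0701)
member 4 (2-3): L=3.3962, (cx,cy)=(0.1905,0.9817)
member 5 (2-4): L=1.2630, (cx,cy)=(1.0000,0.0000)
member 6 (3-4): L=3.3904, (cx,cy)=(0.1817,-0.9834)
member 7 (3-5): L=1.4478, (cx,cy)=(0.9601,0.2797)
member 8 (4-5): L=3.8183, (cx,cy)=(0.2027,0.9792)
member 9 (4-6): L=1.4290, (cx,cy)=(1.0000,0.0000)
member 10 (5-6): L=3.7959, (cx,cy)=(0.1726,-0.9850)
solve A·x = −loads:
  F[0-1] = -1604.0149 N (compression)
  F[0-2] = -1058.5993 N (compression)
  F[1-2] = +1661.8252 N (tension)
  F[1-3] = -658.3419 N (compression)
  F[2-3] = +457.8643 N (tension)
  F[2-4] = -3460.0859 N (compression)
  F[3-4] = -638.4156 N (compression)
  F[3-5] = -472.3596 N (compression)
  F[4-5] = +1273.6013 N (tension)
  F[4-6] = +195.3306 N (tension)
  F[5-6] = -1132.0043 N (compression)
  Rx@0 = +1355.6700 N
  Ry@0 = +1576.2655 N
  Ry@6 = +1115.0245 N

1661.825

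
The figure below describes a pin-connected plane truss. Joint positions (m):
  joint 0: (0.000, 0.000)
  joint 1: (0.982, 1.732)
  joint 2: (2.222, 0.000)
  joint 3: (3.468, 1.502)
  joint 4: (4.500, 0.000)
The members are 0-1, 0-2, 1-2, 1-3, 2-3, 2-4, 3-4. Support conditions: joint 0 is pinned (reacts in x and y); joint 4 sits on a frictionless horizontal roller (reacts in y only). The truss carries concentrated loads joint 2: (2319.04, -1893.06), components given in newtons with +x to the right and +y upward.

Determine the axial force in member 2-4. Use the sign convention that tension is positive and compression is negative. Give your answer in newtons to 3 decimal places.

642.252

N=5 nodes, M=7 members, R=3 reactions → 2N=10, M+R=10
member 0 (0-1): L=1.9910, (cx,cy)=(0.4932,0.8699)
member 1 (0-2): L=2.2220, (cx,cy)=(1.0000,0.0000)
member 2 (1-2): L=2.1301, (cx,cy)=(0.5821,-0.8131)
member 3 (1-3): L=2.4966, (cx,cy)=(0.9957,-0.0921)
member 4 (2-3): L=1.9515, (cx,cy)=(0.6385,0.7696)
member 5 (2-4): L=2.2780, (cx,cy)=(1.0000,0.0000)
member 6 (3-4): L=1.8224, (cx,cy)=(0.5663,-0.8242)
solve A·x = −loads:
  F[0-1] = -1101.6221 N (compression)
  F[0-2] = +2862.3769 N (tension)
  F[1-2] = +1328.4017 N (tension)
  F[1-3] = -1322.2570 N (compression)
  F[2-3] = +1056.2479 N (tension)
  F[2-4] = +642.2523 N (tension)
  F[3-4] = -1134.1285 N (compression)
  Rx@0 = -2319.0400 N
  Ry@0 = +958.3090 N
  Ry@4 = +934.7510 N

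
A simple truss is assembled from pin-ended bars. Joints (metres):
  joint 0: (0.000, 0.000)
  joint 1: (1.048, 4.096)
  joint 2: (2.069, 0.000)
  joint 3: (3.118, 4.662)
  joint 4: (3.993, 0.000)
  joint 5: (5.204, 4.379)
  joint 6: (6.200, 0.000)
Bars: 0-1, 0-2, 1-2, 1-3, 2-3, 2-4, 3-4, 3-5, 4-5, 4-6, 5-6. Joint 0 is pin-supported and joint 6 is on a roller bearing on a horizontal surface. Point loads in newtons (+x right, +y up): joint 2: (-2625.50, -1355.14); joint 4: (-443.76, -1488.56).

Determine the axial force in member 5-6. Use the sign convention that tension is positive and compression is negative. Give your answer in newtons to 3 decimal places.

N=7 nodes, M=11 members, R=3 reactions → 2N=14, M+R=14
member 0 (0-1): L=4.2279, (cx,cy)=(0.2479,0.9688)
member 1 (0-2): L=2.0690, (cx,cy)=(1.0000,0.0000)
member 2 (1-2): L=4.2213, (cx,cy)=(0.2419,-0.9703)
member 3 (1-3): L=2.1460, (cx,cy)=(0.9646,0.2637)
member 4 (2-3): L=4.7786, (cx,cy)=(0.2195,0.9756)
member 5 (2-4): L=1.9240, (cx,cy)=(1.0000,0.0000)
member 6 (3-4): L=4.7434, (cx,cy)=(0.1845,-0.9828)
member 7 (3-5): L=2.1051, (cx,cy)=(0.9909,-0.1344)
member 8 (4-5): L=4.5434, (cx,cy)=(0.2665,0.9638)
member 9 (4-6): L=2.2070, (cx,cy)=(1.0000,0.0000)
member 10 (5-6): L=4.4908, (cx,cy)=(0.2218,-0.9751)
solve A·x = −loads:
  F[0-1] = -1478.9509 N (compression)
  F[0-2] = -2702.6657 N (compression)
  F[1-2] = +1285.7032 N (tension)
  F[1-3] = -702.4352 N (compression)
  F[2-3] = +110.3005 N (tension)
  F[2-4] = +209.5897 N (tension)
  F[3-4] = +173.6180 N (tension)
  F[3-5] = -691.6549 N (compression)
  F[4-5] = +1367.3893 N (tension)
  F[4-6] = +320.9090 N (tension)
  F[5-6] = -1446.9391 N (compression)
  Rx@0 = +3069.2600 N
  Ry@0 = +1432.7960 N
  Ry@6 = +1410.9040 N

-1446.939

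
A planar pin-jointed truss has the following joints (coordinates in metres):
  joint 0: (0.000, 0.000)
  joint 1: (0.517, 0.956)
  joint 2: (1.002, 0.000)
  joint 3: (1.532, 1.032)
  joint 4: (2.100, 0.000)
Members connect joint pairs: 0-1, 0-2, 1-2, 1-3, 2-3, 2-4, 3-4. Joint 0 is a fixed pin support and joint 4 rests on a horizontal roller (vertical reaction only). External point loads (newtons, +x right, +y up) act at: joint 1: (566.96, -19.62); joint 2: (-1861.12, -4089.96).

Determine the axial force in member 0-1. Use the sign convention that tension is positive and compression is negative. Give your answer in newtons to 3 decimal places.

-2154.530

N=5 nodes, M=7 members, R=3 reactions → 2N=10, M+R=10
member 0 (0-1): L=1.0868, (cx,cy)=(0.4757,0.8796)
member 1 (0-2): L=1.0020, (cx,cy)=(1.0000,0.0000)
member 2 (1-2): L=1.0720, (cx,cy)=(0.4524,-0.8918)
member 3 (1-3): L=1.0178, (cx,cy)=(0.9972,0.0747)
member 4 (2-3): L=1.1601, (cx,cy)=(0.4568,0.8895)
member 5 (2-4): L=1.0980, (cx,cy)=(1.0000,0.0000)
member 6 (3-4): L=1.1780, (cx,cy)=(0.4822,-0.8761)
solve A·x = −loads:
  F[0-1] = -2154.5305 N (compression)
  F[0-2] = -269.2709 N (compression)
  F[1-2] = +1897.3584 N (tension)
  F[1-3] = -2457.1300 N (compression)
  F[2-3] = +2695.6337 N (tension)
  F[2-4] = +1218.7933 N (tension)
  F[3-4] = -2527.6758 N (compression)
  Rx@0 = +1294.1600 N
  Ry@0 = +1895.1528 N
  Ry@4 = +2214.4272 N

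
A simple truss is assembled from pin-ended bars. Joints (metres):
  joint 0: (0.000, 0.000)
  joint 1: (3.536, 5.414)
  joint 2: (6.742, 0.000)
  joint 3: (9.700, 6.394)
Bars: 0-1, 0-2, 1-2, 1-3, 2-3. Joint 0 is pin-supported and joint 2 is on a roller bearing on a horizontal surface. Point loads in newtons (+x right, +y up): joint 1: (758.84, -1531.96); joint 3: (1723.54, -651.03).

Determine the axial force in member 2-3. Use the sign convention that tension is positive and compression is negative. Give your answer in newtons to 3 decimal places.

N=4 nodes, M=5 members, R=3 reactions → 2N=8, M+R=8
member 0 (0-1): L=6.4664, (cx,cy)=(0.5468,0.8372)
member 1 (0-2): L=6.7420, (cx,cy)=(1.0000,0.0000)
member 2 (1-2): L=6.2920, (cx,cy)=(0.5095,-0.8605)
member 3 (1-3): L=6.2414, (cx,cy)=(0.9876,0.1570)
member 4 (2-3): L=7.0451, (cx,cy)=(0.4199,0.9076)
solve A·x = −loads:
  F[0-1] = +2151.2056 N (tension)
  F[0-2] = +1306.0485 N (tension)
  F[1-2] = -3469.7939 N (compression)
  F[1-3] = +2212.9121 N (tension)
  F[2-3] = -1100.1632 N (compression)
  Rx@0 = -2482.3800 N
  Ry@0 = -1801.0913 N
  Ry@2 = +3984.0813 N

-1100.163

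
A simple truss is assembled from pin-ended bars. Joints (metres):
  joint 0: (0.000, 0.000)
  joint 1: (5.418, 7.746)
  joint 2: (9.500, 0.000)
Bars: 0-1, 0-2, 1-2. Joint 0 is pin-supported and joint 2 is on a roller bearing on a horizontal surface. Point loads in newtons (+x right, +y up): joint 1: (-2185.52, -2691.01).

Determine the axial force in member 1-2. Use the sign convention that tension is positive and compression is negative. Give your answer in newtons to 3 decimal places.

279.513

N=3 nodes, M=3 members, R=3 reactions → 2N=6, M+R=6
member 0 (0-1): L=9.4528, (cx,cy)=(0.5732,0.8194)
member 1 (0-2): L=9.5000, (cx,cy)=(1.0000,0.0000)
member 2 (1-2): L=8.7558, (cx,cy)=(0.4662,-0.8847)
solve A·x = −loads:
  F[0-1] = -3585.7248 N (compression)
  F[0-2] = -130.3112 N (compression)
  F[1-2] = +279.5133 N (tension)
  Rx@0 = +2185.5200 N
  Ry@0 = +2938.2885 N
  Ry@2 = -247.2785 N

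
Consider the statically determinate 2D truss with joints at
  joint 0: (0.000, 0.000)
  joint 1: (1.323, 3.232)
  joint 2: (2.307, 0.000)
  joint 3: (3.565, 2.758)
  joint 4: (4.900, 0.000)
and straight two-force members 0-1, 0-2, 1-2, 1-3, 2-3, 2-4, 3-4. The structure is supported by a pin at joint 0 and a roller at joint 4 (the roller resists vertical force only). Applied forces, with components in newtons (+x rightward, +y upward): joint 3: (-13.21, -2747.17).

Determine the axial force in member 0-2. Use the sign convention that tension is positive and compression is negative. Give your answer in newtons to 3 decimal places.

N=5 nodes, M=7 members, R=3 reactions → 2N=10, M+R=10
member 0 (0-1): L=3.4923, (cx,cy)=(0.3788,0.9255)
member 1 (0-2): L=2.3070, (cx,cy)=(1.0000,0.0000)
member 2 (1-2): L=3.3785, (cx,cy)=(0.2913,-0.9566)
member 3 (1-3): L=2.2916, (cx,cy)=(0.9784,-0.2068)
member 4 (2-3): L=3.0314, (cx,cy)=(0.4150,0.9098)
member 5 (2-4): L=2.5930, (cx,cy)=(1.0000,0.0000)
member 6 (3-4): L=3.0641, (cx,cy)=(0.4357,-0.9001)
solve A·x = −loads:
  F[0-1] = -816.7777 N (compression)
  F[0-2] = +296.2128 N (tension)
  F[1-2] = +917.6022 N (tension)
  F[1-3] = -589.4270 N (compression)
  F[2-3] = -964.8243 N (compression)
  F[2-4] = +963.8676 N (tension)
  F[3-4] = -2212.2841 N (compression)
  Rx@0 = +13.2100 N
  Ry@0 = +755.8990 N
  Ry@4 = +1991.2710 N

296.213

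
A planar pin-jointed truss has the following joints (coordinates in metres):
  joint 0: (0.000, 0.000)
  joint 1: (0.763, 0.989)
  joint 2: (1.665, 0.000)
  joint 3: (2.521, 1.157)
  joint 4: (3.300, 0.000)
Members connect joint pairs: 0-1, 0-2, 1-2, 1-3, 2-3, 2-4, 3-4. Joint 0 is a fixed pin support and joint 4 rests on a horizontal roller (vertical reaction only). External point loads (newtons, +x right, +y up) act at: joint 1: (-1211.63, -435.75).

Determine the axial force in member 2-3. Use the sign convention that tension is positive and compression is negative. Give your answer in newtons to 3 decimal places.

-373.800

N=5 nodes, M=7 members, R=3 reactions → 2N=10, M+R=10
member 0 (0-1): L=1.2491, (cx,cy)=(0.6108,0.7918)
member 1 (0-2): L=1.6650, (cx,cy)=(1.0000,0.0000)
member 2 (1-2): L=1.3386, (cx,cy)=(0.6739,-0.7389)
member 3 (1-3): L=1.7660, (cx,cy)=(0.9955,0.0951)
member 4 (2-3): L=1.4392, (cx,cy)=(0.5948,0.8039)
member 5 (2-4): L=1.6350, (cx,cy)=(1.0000,0.0000)
member 6 (3-4): L=1.3948, (cx,cy)=(0.5585,-0.8295)
solve A·x = −loads:
  F[0-1] = -881.7332 N (compression)
  F[0-2] = -673.0391 N (compression)
  F[1-2] = +406.7070 N (tension)
  F[1-3] = +400.7924 N (tension)
  F[2-3] = -373.8000 N (compression)
  F[2-4] = -176.6527 N (compression)
  F[3-4] = +316.2986 N (tension)
  Rx@0 = +1211.6300 N
  Ry@0 = +698.1212 N
  Ry@4 = -262.3712 N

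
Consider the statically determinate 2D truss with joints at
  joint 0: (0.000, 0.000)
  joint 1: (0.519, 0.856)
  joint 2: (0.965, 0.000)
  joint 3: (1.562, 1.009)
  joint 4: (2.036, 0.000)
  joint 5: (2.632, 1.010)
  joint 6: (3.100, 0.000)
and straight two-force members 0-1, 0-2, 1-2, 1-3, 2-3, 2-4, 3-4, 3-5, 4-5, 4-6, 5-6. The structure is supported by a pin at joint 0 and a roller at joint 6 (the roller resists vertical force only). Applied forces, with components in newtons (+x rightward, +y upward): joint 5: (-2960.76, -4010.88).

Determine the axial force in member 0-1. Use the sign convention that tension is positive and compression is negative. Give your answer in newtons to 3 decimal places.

N=7 nodes, M=11 members, R=3 reactions → 2N=14, M+R=14
member 0 (0-1): L=1.0010, (cx,cy)=(0.5185,0.8551)
member 1 (0-2): L=0.9650, (cx,cy)=(1.0000,0.0000)
member 2 (1-2): L=0.9652, (cx,cy)=(0.4621,-0.8868)
member 3 (1-3): L=1.0542, (cx,cy)=(0.9894,0.1451)
member 4 (2-3): L=1.1724, (cx,cy)=(0.5092,0.8606)
member 5 (2-4): L=1.0710, (cx,cy)=(1.0000,0.0000)
member 6 (3-4): L=1.1148, (cx,cy)=(0.4252,-0.9051)
member 7 (3-5): L=1.0700, (cx,cy)=(1.0000,0.0009)
member 8 (4-5): L=1.1727, (cx,cy)=(0.5082,0.8612)
member 9 (4-6): L=1.0640, (cx,cy)=(1.0000,0.0000)
member 10 (5-6): L=1.1132, (cx,cy)=(0.4204,-0.9073)
solve A·x = −loads:
  F[0-1] = -1836.2075 N (compression)
  F[0-2] = -2008.7659 N (compression)
  F[1-2] = +1498.4915 N (tension)
  F[1-3] = -1662.0008 N (compression)
  F[2-3] = -1544.1191 N (compression)
  F[2-4] = -530.0648 N (compression)
  F[3-4] = +1731.5027 N (tension)
  F[3-5] = -3166.9180 N (compression)
  F[4-5] = -1819.7055 N (compression)
  F[4-6] = +1130.9529 N (tension)
  F[5-6] = -2690.0235 N (compression)
  Rx@0 = +2960.7600 N
  Ry@0 = +1570.1482 N
  Ry@6 = +2440.7318 N

-1836.208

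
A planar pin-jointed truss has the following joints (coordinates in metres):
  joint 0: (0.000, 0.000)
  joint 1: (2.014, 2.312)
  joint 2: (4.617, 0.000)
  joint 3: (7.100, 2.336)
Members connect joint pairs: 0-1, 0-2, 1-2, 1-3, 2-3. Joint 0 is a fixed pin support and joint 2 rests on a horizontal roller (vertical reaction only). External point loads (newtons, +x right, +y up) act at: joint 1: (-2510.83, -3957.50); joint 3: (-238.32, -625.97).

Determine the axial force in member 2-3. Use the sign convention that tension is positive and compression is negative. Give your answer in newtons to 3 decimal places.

-916.489

N=4 nodes, M=5 members, R=3 reactions → 2N=8, M+R=8
member 0 (0-1): L=3.0662, (cx,cy)=(0.6568,0.7540)
member 1 (0-2): L=4.6170, (cx,cy)=(1.0000,0.0000)
member 2 (1-2): L=3.4815, (cx,cy)=(0.7477,-0.6641)
member 3 (1-3): L=5.0861, (cx,cy)=(1.0000,0.0047)
member 4 (2-3): L=3.4091, (cx,cy)=(0.7283,0.6852)
solve A·x = −loads:
  F[0-1] = -4339.9329 N (compression)
  F[0-2] = +101.4940 N (tension)
  F[1-2] = -1028.5490 N (compression)
  F[1-3] = +429.1986 N (tension)
  F[2-3] = -916.4894 N (compression)
  Rx@0 = +2749.1500 N
  Ry@0 = +3272.4374 N
  Ry@2 = +1311.0326 N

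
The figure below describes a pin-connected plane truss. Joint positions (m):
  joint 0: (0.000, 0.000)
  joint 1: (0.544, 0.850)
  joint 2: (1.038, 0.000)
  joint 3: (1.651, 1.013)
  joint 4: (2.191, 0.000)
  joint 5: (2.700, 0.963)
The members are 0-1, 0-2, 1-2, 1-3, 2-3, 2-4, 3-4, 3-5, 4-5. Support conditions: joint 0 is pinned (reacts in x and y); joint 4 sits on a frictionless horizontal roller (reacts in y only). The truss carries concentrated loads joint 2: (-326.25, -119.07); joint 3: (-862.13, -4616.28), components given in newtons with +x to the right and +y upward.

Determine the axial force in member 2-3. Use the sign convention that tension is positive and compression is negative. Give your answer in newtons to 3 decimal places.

-1420.232

N=6 nodes, M=9 members, R=3 reactions → 2N=12, M+R=12
member 0 (0-1): L=1.0092, (cx,cy)=(0.5391,0.8423)
member 1 (0-2): L=1.0380, (cx,cy)=(1.0000,0.0000)
member 2 (1-2): L=0.9831, (cx,cy)=(0.5025,-0.8646)
member 3 (1-3): L=1.1189, (cx,cy)=(0.9893,0.1457)
member 4 (2-3): L=1.1840, (cx,cy)=(0.5177,0.8555)
member 5 (2-4): L=1.1530, (cx,cy)=(1.0000,0.0000)
member 6 (3-4): L=1.1479, (cx,cy)=(0.4704,-0.8824)
member 7 (3-5): L=1.0502, (cx,cy)=(0.9989,-0.0476)
member 8 (4-5): L=1.0892, (cx,cy)=(0.4673,0.8841)
solve A·x = −loads:
  F[0-1] = -1898.4421 N (compression)
  F[0-2] = -165.0178 N (compression)
  F[1-2] = +1543.1008 N (tension)
  F[1-3] = -1818.1327 N (compression)
  F[2-3] = -1420.2322 N (compression)
  F[2-4] = +1671.8925 N (tension)
  F[3-4] = -3554.1376 N (compression)
  F[3-5] = -0.0000 N (tension)
  F[4-5] = +0.0000 N (tension)
  Rx@0 = +1188.3800 N
  Ry@0 = +1599.0035 N
  Ry@4 = +3136.3465 N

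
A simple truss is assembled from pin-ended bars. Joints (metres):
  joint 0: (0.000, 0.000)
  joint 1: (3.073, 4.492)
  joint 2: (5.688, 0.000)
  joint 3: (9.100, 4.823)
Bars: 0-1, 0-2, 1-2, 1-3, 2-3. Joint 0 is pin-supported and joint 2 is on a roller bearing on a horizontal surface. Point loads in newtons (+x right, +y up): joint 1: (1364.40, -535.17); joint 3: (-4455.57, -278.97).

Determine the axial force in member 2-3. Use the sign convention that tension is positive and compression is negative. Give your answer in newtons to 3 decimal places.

N=4 nodes, M=5 members, R=3 reactions → 2N=8, M+R=8
member 0 (0-1): L=5.4426, (cx,cy)=(0.5646,0.8253)
member 1 (0-2): L=5.6880, (cx,cy)=(1.0000,0.0000)
member 2 (1-2): L=5.1977, (cx,cy)=(0.5031,-0.8642)
member 3 (1-3): L=6.0361, (cx,cy)=(0.9985,0.0548)
member 4 (2-3): L=5.9079, (cx,cy)=(0.5775,0.8164)
solve A·x = −loads:
  F[0-1] = -3367.2786 N (compression)
  F[0-2] = -1189.9216 N (compression)
  F[1-2] = +2315.0143 N (tension)
  F[1-3] = -4437.0205 N (compression)
  F[2-3] = -43.6784 N (compression)
  Rx@0 = +3091.1700 N
  Ry@0 = +2779.1760 N
  Ry@2 = -1965.0360 N

-43.678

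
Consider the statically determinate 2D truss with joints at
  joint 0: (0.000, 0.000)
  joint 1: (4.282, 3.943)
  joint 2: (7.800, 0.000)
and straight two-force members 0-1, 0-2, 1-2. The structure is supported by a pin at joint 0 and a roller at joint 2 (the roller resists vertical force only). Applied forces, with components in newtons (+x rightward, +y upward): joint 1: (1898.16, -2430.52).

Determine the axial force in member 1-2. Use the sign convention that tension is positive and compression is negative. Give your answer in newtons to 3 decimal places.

-3074.124

N=3 nodes, M=3 members, R=3 reactions → 2N=6, M+R=6
member 0 (0-1): L=5.8209, (cx,cy)=(0.7356,0.6774)
member 1 (0-2): L=7.8000, (cx,cy)=(1.0000,0.0000)
member 2 (1-2): L=5.2843, (cx,cy)=(0.6657,-0.7462)
solve A·x = −loads:
  F[0-1] = -201.7790 N (compression)
  F[0-2] = +2046.5939 N (tension)
  F[1-2] = -3074.1237 N (compression)
  Rx@0 = -1898.1600 N
  Ry@0 = +136.6826 N
  Ry@2 = +2293.8374 N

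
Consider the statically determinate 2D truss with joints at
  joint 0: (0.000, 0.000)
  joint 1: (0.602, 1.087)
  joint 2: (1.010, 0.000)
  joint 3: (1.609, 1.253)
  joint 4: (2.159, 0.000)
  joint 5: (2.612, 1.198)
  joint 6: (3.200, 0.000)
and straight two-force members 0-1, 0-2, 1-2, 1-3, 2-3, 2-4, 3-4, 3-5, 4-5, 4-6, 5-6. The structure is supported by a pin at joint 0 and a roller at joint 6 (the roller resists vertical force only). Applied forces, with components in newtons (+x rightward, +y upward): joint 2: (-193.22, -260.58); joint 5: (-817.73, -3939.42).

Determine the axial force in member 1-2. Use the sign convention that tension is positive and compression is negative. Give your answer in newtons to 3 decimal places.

1104.486

N=7 nodes, M=11 members, R=3 reactions → 2N=14, M+R=14
member 0 (0-1): L=1.2426, (cx,cy)=(0.4845,0.8748)
member 1 (0-2): L=1.0100, (cx,cy)=(1.0000,0.0000)
member 2 (1-2): L=1.1610, (cx,cy)=(0.3514,-0.9362)
member 3 (1-3): L=1.0206, (cx,cy)=(0.9867,0.1627)
member 4 (2-3): L=1.3888, (cx,cy)=(0.4313,0.9022)
member 5 (2-4): L=1.1490, (cx,cy)=(1.0000,0.0000)
member 6 (3-4): L=1.3684, (cx,cy)=(0.4019,-0.9157)
member 7 (3-5): L=1.0045, (cx,cy)=(0.9985,-0.0548)
member 8 (4-5): L=1.2808, (cx,cy)=(0.3537,0.9354)
member 9 (4-6): L=1.0410, (cx,cy)=(1.0000,0.0000)
member 10 (5-6): L=1.3345, (cx,cy)=(0.4406,-0.8977)
solve A·x = −loads:
  F[0-1] = -1381.2734 N (compression)
  F[0-2] = -341.7494 N (compression)
  F[1-2] = +1104.4856 N (tension)
  F[1-3] = -1071.5938 N (compression)
  F[2-3] = -857.3027 N (compression)
  F[2-4] = +609.3510 N (tension)
  F[3-4] = +1148.1429 N (tension)
  F[3-5] = -1891.3917 N (compression)
  F[4-5] = -1123.9703 N (compression)
  F[4-6] = +1468.3604 N (tension)
  F[5-6] = -3332.5829 N (compression)
  Rx@0 = +1010.9500 N
  Ry@0 = +1208.3405 N
  Ry@6 = +2991.6595 N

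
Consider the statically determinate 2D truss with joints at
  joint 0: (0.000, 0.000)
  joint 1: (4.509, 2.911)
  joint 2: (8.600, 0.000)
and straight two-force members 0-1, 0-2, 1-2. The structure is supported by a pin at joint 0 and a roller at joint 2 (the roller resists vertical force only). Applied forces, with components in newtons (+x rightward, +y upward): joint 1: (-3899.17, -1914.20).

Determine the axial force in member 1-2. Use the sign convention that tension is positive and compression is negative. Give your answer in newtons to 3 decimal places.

545.398

N=3 nodes, M=3 members, R=3 reactions → 2N=6, M+R=6
member 0 (0-1): L=5.3670, (cx,cy)=(0.8401,0.5424)
member 1 (0-2): L=8.6000, (cx,cy)=(1.0000,0.0000)
member 2 (1-2): L=5.0210, (cx,cy)=(0.8148,-0.5798)
solve A·x = −loads:
  F[0-1] = -4112.2104 N (compression)
  F[0-2] = -444.3804 N (compression)
  F[1-2] = +545.3981 N (tension)
  Rx@0 = +3899.1700 N
  Ry@0 = +2230.4042 N
  Ry@2 = -316.2042 N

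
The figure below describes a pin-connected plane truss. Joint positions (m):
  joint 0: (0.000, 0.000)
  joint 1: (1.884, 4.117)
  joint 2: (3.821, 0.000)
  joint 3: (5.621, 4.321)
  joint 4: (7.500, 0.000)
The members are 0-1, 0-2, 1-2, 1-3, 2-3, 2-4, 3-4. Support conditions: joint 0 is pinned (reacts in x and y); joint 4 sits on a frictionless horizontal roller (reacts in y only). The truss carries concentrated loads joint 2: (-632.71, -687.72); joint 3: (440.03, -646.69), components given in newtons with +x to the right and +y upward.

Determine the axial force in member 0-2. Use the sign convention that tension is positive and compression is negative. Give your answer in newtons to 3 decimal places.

-80.175

N=5 nodes, M=7 members, R=3 reactions → 2N=10, M+R=10
member 0 (0-1): L=4.5276, (cx,cy)=(0.4161,0.9093)
member 1 (0-2): L=3.8210, (cx,cy)=(1.0000,0.0000)
member 2 (1-2): L=4.5499, (cx,cy)=(0.4257,-0.9049)
member 3 (1-3): L=3.7426, (cx,cy)=(0.9985,0.0545)
member 4 (2-3): L=4.6809, (cx,cy)=(0.3845,0.9231)
member 5 (2-4): L=3.6790, (cx,cy)=(1.0000,0.0000)
member 6 (3-4): L=4.7119, (cx,cy)=(0.3988,-0.9170)
solve A·x = −loads:
  F[0-1] = -270.3703 N (compression)
  F[0-2] = -80.1749 N (compression)
  F[1-2] = +258.2816 N (tension)
  F[1-3] = -222.7927 N (compression)
  F[2-3] = +491.8305 N (tension)
  F[2-4] = +473.3632 N (tension)
  F[3-4] = -1187.0271 N (compression)
  Rx@0 = +192.6800 N
  Ry@0 = +245.8510 N
  Ry@4 = +1088.5590 N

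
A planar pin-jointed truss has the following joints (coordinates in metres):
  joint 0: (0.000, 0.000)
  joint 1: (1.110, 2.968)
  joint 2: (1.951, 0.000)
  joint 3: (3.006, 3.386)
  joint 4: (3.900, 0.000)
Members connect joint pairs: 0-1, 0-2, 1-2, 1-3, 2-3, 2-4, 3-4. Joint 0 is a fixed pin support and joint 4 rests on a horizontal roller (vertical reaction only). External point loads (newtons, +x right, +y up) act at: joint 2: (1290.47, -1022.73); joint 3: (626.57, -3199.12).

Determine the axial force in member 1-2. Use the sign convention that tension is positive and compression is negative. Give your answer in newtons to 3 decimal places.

628.722

N=5 nodes, M=7 members, R=3 reactions → 2N=10, M+R=10
member 0 (0-1): L=3.1688, (cx,cy)=(0.3503,0.9366)
member 1 (0-2): L=1.9510, (cx,cy)=(1.0000,0.0000)
member 2 (1-2): L=3.0849, (cx,cy)=(0.2726,-0.9621)
member 3 (1-3): L=1.9415, (cx,cy)=(0.9765,0.2153)
member 4 (2-3): L=3.5466, (cx,cy)=(0.2975,0.9547)
member 5 (2-4): L=1.9490, (cx,cy)=(1.0000,0.0000)
member 6 (3-4): L=3.5020, (cx,cy)=(0.2553,-0.9669)
solve A·x = −loads:
  F[0-1] = -747.8307 N (compression)
  F[0-2] = +2179.0001 N (tension)
  F[1-2] = +628.7223 N (tension)
  F[1-3] = -443.7707 N (compression)
  F[2-3] = +437.6345 N (tension)
  F[2-4] = +929.7499 N (tension)
  F[3-4] = -3642.0743 N (compression)
  Rx@0 = -1917.0400 N
  Ry@0 = +700.4482 N
  Ry@4 = +3521.4018 N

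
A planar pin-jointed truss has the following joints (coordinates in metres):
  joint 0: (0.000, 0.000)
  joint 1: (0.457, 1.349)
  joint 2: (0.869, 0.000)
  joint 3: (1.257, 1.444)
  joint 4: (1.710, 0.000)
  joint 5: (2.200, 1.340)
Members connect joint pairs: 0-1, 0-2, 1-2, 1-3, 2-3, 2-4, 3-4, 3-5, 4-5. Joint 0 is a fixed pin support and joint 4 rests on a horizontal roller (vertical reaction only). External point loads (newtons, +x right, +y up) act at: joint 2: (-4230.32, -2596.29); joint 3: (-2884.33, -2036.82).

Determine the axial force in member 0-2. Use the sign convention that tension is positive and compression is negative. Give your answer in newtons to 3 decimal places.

-5674.160

N=6 nodes, M=9 members, R=3 reactions → 2N=12, M+R=12
member 0 (0-1): L=1.4243, (cx,cy)=(0.3209,0.9471)
member 1 (0-2): L=0.8690, (cx,cy)=(1.0000,0.0000)
member 2 (1-2): L=1.4105, (cx,cy)=(0.2921,-0.9564)
member 3 (1-3): L=0.8056, (cx,cy)=(0.9930,0.1179)
member 4 (2-3): L=1.4952, (cx,cy)=(0.2595,0.9657)
member 5 (2-4): L=0.8410, (cx,cy)=(1.0000,0.0000)
member 6 (3-4): L=1.5134, (cx,cy)=(0.2993,-0.9542)
member 7 (3-5): L=0.9487, (cx,cy)=(0.9940,-0.1096)
member 8 (4-5): L=1.4268, (cx,cy)=(0.3434,0.9392)
solve A·x = −loads:
  F[0-1] = -4489.4953 N (compression)
  F[0-2] = -5674.1603 N (compression)
  F[1-2] = +4117.8128 N (tension)
  F[1-3] = -2661.8436 N (compression)
  F[2-3] = -1389.5445 N (compression)
  F[2-4] = +119.5199 N (tension)
  F[3-4] = -399.2936 N (compression)
  F[3-5] = -0.0000 N (compression)
  F[4-5] = +0.0000 N (tension)
  Rx@0 = +7114.6500 N
  Ry@0 = +4252.1239 N
  Ry@4 = +380.9861 N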